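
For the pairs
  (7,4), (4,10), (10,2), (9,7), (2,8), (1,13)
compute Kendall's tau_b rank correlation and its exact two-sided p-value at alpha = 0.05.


Step 1: Enumerate the 15 unordered pairs (i,j) with i<j and classify each by sign(x_j-x_i) * sign(y_j-y_i).
  (1,2):dx=-3,dy=+6->D; (1,3):dx=+3,dy=-2->D; (1,4):dx=+2,dy=+3->C; (1,5):dx=-5,dy=+4->D
  (1,6):dx=-6,dy=+9->D; (2,3):dx=+6,dy=-8->D; (2,4):dx=+5,dy=-3->D; (2,5):dx=-2,dy=-2->C
  (2,6):dx=-3,dy=+3->D; (3,4):dx=-1,dy=+5->D; (3,5):dx=-8,dy=+6->D; (3,6):dx=-9,dy=+11->D
  (4,5):dx=-7,dy=+1->D; (4,6):dx=-8,dy=+6->D; (5,6):dx=-1,dy=+5->D
Step 2: C = 2, D = 13, total pairs = 15.
Step 3: tau = (C - D)/(n(n-1)/2) = (2 - 13)/15 = -0.733333.
Step 4: Exact two-sided p-value (enumerate n! = 720 permutations of y under H0): p = 0.055556.
Step 5: alpha = 0.05. fail to reject H0.

tau_b = -0.7333 (C=2, D=13), p = 0.055556, fail to reject H0.


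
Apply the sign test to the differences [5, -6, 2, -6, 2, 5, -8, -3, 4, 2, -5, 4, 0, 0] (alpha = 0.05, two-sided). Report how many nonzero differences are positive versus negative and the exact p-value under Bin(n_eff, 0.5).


Step 1: Discard zero differences. Original n = 14; n_eff = number of nonzero differences = 12.
Nonzero differences (with sign): +5, -6, +2, -6, +2, +5, -8, -3, +4, +2, -5, +4
Step 2: Count signs: positive = 7, negative = 5.
Step 3: Under H0: P(positive) = 0.5, so the number of positives S ~ Bin(12, 0.5).
Step 4: Two-sided exact p-value = sum of Bin(12,0.5) probabilities at or below the observed probability = 0.774414.
Step 5: alpha = 0.05. fail to reject H0.

n_eff = 12, pos = 7, neg = 5, p = 0.774414, fail to reject H0.


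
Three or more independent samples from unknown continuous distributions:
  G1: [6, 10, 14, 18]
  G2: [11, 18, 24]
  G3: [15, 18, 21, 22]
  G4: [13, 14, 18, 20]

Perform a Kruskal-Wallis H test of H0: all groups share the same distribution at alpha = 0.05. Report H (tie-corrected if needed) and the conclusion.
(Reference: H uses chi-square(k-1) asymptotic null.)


Step 1: Combine all N = 15 observations and assign midranks.
sorted (value, group, rank): (6,G1,1), (10,G1,2), (11,G2,3), (13,G4,4), (14,G1,5.5), (14,G4,5.5), (15,G3,7), (18,G1,9.5), (18,G2,9.5), (18,G3,9.5), (18,G4,9.5), (20,G4,12), (21,G3,13), (22,G3,14), (24,G2,15)
Step 2: Sum ranks within each group.
R_1 = 18 (n_1 = 4)
R_2 = 27.5 (n_2 = 3)
R_3 = 43.5 (n_3 = 4)
R_4 = 31 (n_4 = 4)
Step 3: H = 12/(N(N+1)) * sum(R_i^2/n_i) - 3(N+1)
     = 12/(15*16) * (18^2/4 + 27.5^2/3 + 43.5^2/4 + 31^2/4) - 3*16
     = 0.050000 * 1046.4 - 48
     = 4.319792.
Step 4: Ties present; correction factor C = 1 - 66/(15^3 - 15) = 0.980357. Corrected H = 4.319792 / 0.980357 = 4.406345.
Step 5: Under H0, H ~ chi^2(3); p-value = 0.220798.
Step 6: alpha = 0.05. fail to reject H0.

H = 4.4063, df = 3, p = 0.220798, fail to reject H0.


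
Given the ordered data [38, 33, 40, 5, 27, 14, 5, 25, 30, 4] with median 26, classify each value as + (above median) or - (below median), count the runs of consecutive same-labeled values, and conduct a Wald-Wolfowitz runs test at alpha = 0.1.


Step 1: Compute median = 26; label A = above, B = below.
Labels in order: AAABABBBAB  (n_A = 5, n_B = 5)
Step 2: Count runs R = 6.
Step 3: Under H0 (random ordering), E[R] = 2*n_A*n_B/(n_A+n_B) + 1 = 2*5*5/10 + 1 = 6.0000.
        Var[R] = 2*n_A*n_B*(2*n_A*n_B - n_A - n_B) / ((n_A+n_B)^2 * (n_A+n_B-1)) = 2000/900 = 2.2222.
        SD[R] = 1.4907.
Step 4: R = E[R], so z = 0 with no continuity correction.
Step 5: Two-sided p-value via normal approximation = 2*(1 - Phi(|z|)) = 1.000000.
Step 6: alpha = 0.1. fail to reject H0.

R = 6, z = 0.0000, p = 1.000000, fail to reject H0.


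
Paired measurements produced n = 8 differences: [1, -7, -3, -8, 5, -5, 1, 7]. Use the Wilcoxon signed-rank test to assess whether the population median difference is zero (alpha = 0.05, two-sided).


Step 1: Drop any zero differences (none here) and take |d_i|.
|d| = [1, 7, 3, 8, 5, 5, 1, 7]
Step 2: Midrank |d_i| (ties get averaged ranks).
ranks: |1|->1.5, |7|->6.5, |3|->3, |8|->8, |5|->4.5, |5|->4.5, |1|->1.5, |7|->6.5
Step 3: Attach original signs; sum ranks with positive sign and with negative sign.
W+ = 1.5 + 4.5 + 1.5 + 6.5 = 14
W- = 6.5 + 3 + 8 + 4.5 = 22
(Check: W+ + W- = 36 should equal n(n+1)/2 = 36.)
Step 4: Test statistic W = min(W+, W-) = 14.
Step 5: Ties in |d|, so use the tie-corrected normal approximation.
        E[W] = n(n+1)/4 = 8*9/4 = 18.
        Tie groups: |d|=1 (t=2), |d|=5 (t=2), |d|=7 (t=2); sum(t^3 - t) = 18.
        Var[W] = n(n+1)(2n+1)/24 - sum(t^3-t)/48 = 1224/24 - 18/48 = 50.625.
        z = (W - E[W]) / sqrt(Var[W]) = (14 - 18) / 7.1151 = -0.5622.
        Two-sided p = 2*Phi(z) = 0.573992.
Step 6: alpha = 0.05. fail to reject H0.

W+ = 14, W- = 22, W = min = 14, p = 0.573992, fail to reject H0.


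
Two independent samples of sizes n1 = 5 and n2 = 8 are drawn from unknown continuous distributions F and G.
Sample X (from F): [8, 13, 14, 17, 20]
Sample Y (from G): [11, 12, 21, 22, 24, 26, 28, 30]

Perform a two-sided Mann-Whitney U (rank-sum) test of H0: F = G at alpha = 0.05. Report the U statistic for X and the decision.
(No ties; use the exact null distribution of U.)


Step 1: Combine and sort all 13 observations; assign midranks.
sorted (value, group): (8,X), (11,Y), (12,Y), (13,X), (14,X), (17,X), (20,X), (21,Y), (22,Y), (24,Y), (26,Y), (28,Y), (30,Y)
ranks: 8->1, 11->2, 12->3, 13->4, 14->5, 17->6, 20->7, 21->8, 22->9, 24->10, 26->11, 28->12, 30->13
Step 2: Rank sum for X: R1 = 1 + 4 + 5 + 6 + 7 = 23.
Step 3: U_X = R1 - n1(n1+1)/2 = 23 - 5*6/2 = 23 - 15 = 8.
       U_Y = n1*n2 - U_X = 40 - 8 = 32.
Step 4: No ties, so the exact null distribution of U (based on enumerating the C(13,5) = 1287 equally likely rank assignments) gives the two-sided p-value.
Step 5: p-value = 0.093240; compare to alpha = 0.05. fail to reject H0.

U_X = 8, p = 0.093240, fail to reject H0 at alpha = 0.05.


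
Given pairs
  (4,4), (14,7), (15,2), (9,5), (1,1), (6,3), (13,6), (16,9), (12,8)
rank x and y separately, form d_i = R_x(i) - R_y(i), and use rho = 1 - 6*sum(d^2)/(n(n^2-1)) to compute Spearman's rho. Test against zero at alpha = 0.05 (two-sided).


Step 1: Rank x and y separately (midranks; no ties here).
rank(x): 4->2, 14->7, 15->8, 9->4, 1->1, 6->3, 13->6, 16->9, 12->5
rank(y): 4->4, 7->7, 2->2, 5->5, 1->1, 3->3, 6->6, 9->9, 8->8
Step 2: d_i = R_x(i) - R_y(i); compute d_i^2.
  (2-4)^2=4, (7-7)^2=0, (8-2)^2=36, (4-5)^2=1, (1-1)^2=0, (3-3)^2=0, (6-6)^2=0, (9-9)^2=0, (5-8)^2=9
sum(d^2) = 50.
Step 3: rho = 1 - 6*50 / (9*(9^2 - 1)) = 1 - 300/720 = 0.583333.
Step 4: Under H0, t = rho * sqrt((n-2)/(1-rho^2)) = 1.9001 ~ t(7).
Step 5: Two-sided p-value from the t-distribution with 7 df = 0.099186.
Step 6: alpha = 0.05. fail to reject H0.

rho = 0.5833, p = 0.099186, fail to reject H0 at alpha = 0.05.


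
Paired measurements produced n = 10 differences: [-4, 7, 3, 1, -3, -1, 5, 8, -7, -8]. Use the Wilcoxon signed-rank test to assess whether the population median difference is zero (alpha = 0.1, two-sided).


Step 1: Drop any zero differences (none here) and take |d_i|.
|d| = [4, 7, 3, 1, 3, 1, 5, 8, 7, 8]
Step 2: Midrank |d_i| (ties get averaged ranks).
ranks: |4|->5, |7|->7.5, |3|->3.5, |1|->1.5, |3|->3.5, |1|->1.5, |5|->6, |8|->9.5, |7|->7.5, |8|->9.5
Step 3: Attach original signs; sum ranks with positive sign and with negative sign.
W+ = 7.5 + 3.5 + 1.5 + 6 + 9.5 = 28
W- = 5 + 3.5 + 1.5 + 7.5 + 9.5 = 27
(Check: W+ + W- = 55 should equal n(n+1)/2 = 55.)
Step 4: Test statistic W = min(W+, W-) = 27.
Step 5: Ties in |d|, so use the tie-corrected normal approximation.
        E[W] = n(n+1)/4 = 10*11/4 = 27.5.
        Tie groups: |d|=1 (t=2), |d|=3 (t=2), |d|=7 (t=2), |d|=8 (t=2); sum(t^3 - t) = 24.
        Var[W] = n(n+1)(2n+1)/24 - sum(t^3-t)/48 = 2310/24 - 24/48 = 95.75.
        z = (W - E[W]) / sqrt(Var[W]) = (27 - 27.5) / 9.7852 = -0.0511.
        Two-sided p = 2*Phi(z) = 0.959248.
Step 6: alpha = 0.1. fail to reject H0.

W+ = 28, W- = 27, W = min = 27, p = 0.959248, fail to reject H0.


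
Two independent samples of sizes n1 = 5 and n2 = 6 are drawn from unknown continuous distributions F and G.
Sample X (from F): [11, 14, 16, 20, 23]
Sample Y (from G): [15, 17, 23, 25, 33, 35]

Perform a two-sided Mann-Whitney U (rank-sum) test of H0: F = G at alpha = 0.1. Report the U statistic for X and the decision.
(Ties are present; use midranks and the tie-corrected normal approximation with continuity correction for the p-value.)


Step 1: Combine and sort all 11 observations; assign midranks.
sorted (value, group): (11,X), (14,X), (15,Y), (16,X), (17,Y), (20,X), (23,X), (23,Y), (25,Y), (33,Y), (35,Y)
ranks: 11->1, 14->2, 15->3, 16->4, 17->5, 20->6, 23->7.5, 23->7.5, 25->9, 33->10, 35->11
Step 2: Rank sum for X: R1 = 1 + 2 + 4 + 6 + 7.5 = 20.5.
Step 3: U_X = R1 - n1(n1+1)/2 = 20.5 - 5*6/2 = 20.5 - 15 = 5.5.
       U_Y = n1*n2 - U_X = 30 - 5.5 = 24.5.
Step 4: Ties are present, so use the tie-corrected normal approximation (with continuity correction) for the p-value.
Step 5: p-value = 0.099576; compare to alpha = 0.1. reject H0.

U_X = 5.5, p = 0.099576, reject H0 at alpha = 0.1.


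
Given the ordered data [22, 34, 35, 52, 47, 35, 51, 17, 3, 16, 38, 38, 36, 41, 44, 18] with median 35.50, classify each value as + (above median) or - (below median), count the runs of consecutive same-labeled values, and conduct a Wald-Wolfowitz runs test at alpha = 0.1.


Step 1: Compute median = 35.50; label A = above, B = below.
Labels in order: BBBAABABBBAAAAAB  (n_A = 8, n_B = 8)
Step 2: Count runs R = 7.
Step 3: Under H0 (random ordering), E[R] = 2*n_A*n_B/(n_A+n_B) + 1 = 2*8*8/16 + 1 = 9.0000.
        Var[R] = 2*n_A*n_B*(2*n_A*n_B - n_A - n_B) / ((n_A+n_B)^2 * (n_A+n_B-1)) = 14336/3840 = 3.7333.
        SD[R] = 1.9322.
Step 4: Continuity-corrected z = (R + 0.5 - E[R]) / SD[R] = (7 + 0.5 - 9.0000) / 1.9322 = -0.7763.
Step 5: Two-sided p-value via normal approximation = 2*(1 - Phi(|z|)) = 0.437558.
Step 6: alpha = 0.1. fail to reject H0.

R = 7, z = -0.7763, p = 0.437558, fail to reject H0.


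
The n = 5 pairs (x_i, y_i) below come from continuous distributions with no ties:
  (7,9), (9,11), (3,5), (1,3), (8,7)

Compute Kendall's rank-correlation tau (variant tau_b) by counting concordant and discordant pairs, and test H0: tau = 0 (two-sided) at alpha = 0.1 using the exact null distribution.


Step 1: Enumerate the 10 unordered pairs (i,j) with i<j and classify each by sign(x_j-x_i) * sign(y_j-y_i).
  (1,2):dx=+2,dy=+2->C; (1,3):dx=-4,dy=-4->C; (1,4):dx=-6,dy=-6->C; (1,5):dx=+1,dy=-2->D
  (2,3):dx=-6,dy=-6->C; (2,4):dx=-8,dy=-8->C; (2,5):dx=-1,dy=-4->C; (3,4):dx=-2,dy=-2->C
  (3,5):dx=+5,dy=+2->C; (4,5):dx=+7,dy=+4->C
Step 2: C = 9, D = 1, total pairs = 10.
Step 3: tau = (C - D)/(n(n-1)/2) = (9 - 1)/10 = 0.800000.
Step 4: Exact two-sided p-value (enumerate n! = 120 permutations of y under H0): p = 0.083333.
Step 5: alpha = 0.1. reject H0.

tau_b = 0.8000 (C=9, D=1), p = 0.083333, reject H0.


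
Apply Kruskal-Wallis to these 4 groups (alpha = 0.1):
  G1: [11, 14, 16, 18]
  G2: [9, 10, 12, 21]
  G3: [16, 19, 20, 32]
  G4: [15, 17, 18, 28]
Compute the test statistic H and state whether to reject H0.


Step 1: Combine all N = 16 observations and assign midranks.
sorted (value, group, rank): (9,G2,1), (10,G2,2), (11,G1,3), (12,G2,4), (14,G1,5), (15,G4,6), (16,G1,7.5), (16,G3,7.5), (17,G4,9), (18,G1,10.5), (18,G4,10.5), (19,G3,12), (20,G3,13), (21,G2,14), (28,G4,15), (32,G3,16)
Step 2: Sum ranks within each group.
R_1 = 26 (n_1 = 4)
R_2 = 21 (n_2 = 4)
R_3 = 48.5 (n_3 = 4)
R_4 = 40.5 (n_4 = 4)
Step 3: H = 12/(N(N+1)) * sum(R_i^2/n_i) - 3(N+1)
     = 12/(16*17) * (26^2/4 + 21^2/4 + 48.5^2/4 + 40.5^2/4) - 3*17
     = 0.044118 * 1277.38 - 51
     = 5.354779.
Step 4: Ties present; correction factor C = 1 - 12/(16^3 - 16) = 0.997059. Corrected H = 5.354779 / 0.997059 = 5.370575.
Step 5: Under H0, H ~ chi^2(3); p-value = 0.146588.
Step 6: alpha = 0.1. fail to reject H0.

H = 5.3706, df = 3, p = 0.146588, fail to reject H0.


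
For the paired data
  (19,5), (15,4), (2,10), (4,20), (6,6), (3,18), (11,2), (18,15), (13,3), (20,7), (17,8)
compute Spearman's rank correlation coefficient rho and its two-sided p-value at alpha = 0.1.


Step 1: Rank x and y separately (midranks; no ties here).
rank(x): 19->10, 15->7, 2->1, 4->3, 6->4, 3->2, 11->5, 18->9, 13->6, 20->11, 17->8
rank(y): 5->4, 4->3, 10->8, 20->11, 6->5, 18->10, 2->1, 15->9, 3->2, 7->6, 8->7
Step 2: d_i = R_x(i) - R_y(i); compute d_i^2.
  (10-4)^2=36, (7-3)^2=16, (1-8)^2=49, (3-11)^2=64, (4-5)^2=1, (2-10)^2=64, (5-1)^2=16, (9-9)^2=0, (6-2)^2=16, (11-6)^2=25, (8-7)^2=1
sum(d^2) = 288.
Step 3: rho = 1 - 6*288 / (11*(11^2 - 1)) = 1 - 1728/1320 = -0.309091.
Step 4: Under H0, t = rho * sqrt((n-2)/(1-rho^2)) = -0.9750 ~ t(9).
Step 5: Two-sided p-value from the t-distribution with 9 df = 0.355028.
Step 6: alpha = 0.1. fail to reject H0.

rho = -0.3091, p = 0.355028, fail to reject H0 at alpha = 0.1.


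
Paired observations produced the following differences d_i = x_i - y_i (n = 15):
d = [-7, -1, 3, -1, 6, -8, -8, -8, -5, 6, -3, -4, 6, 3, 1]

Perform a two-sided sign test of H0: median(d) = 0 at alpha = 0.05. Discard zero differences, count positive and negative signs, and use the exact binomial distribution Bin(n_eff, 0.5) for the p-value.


Step 1: Discard zero differences. Original n = 15; n_eff = number of nonzero differences = 15.
Nonzero differences (with sign): -7, -1, +3, -1, +6, -8, -8, -8, -5, +6, -3, -4, +6, +3, +1
Step 2: Count signs: positive = 6, negative = 9.
Step 3: Under H0: P(positive) = 0.5, so the number of positives S ~ Bin(15, 0.5).
Step 4: Two-sided exact p-value = sum of Bin(15,0.5) probabilities at or below the observed probability = 0.607239.
Step 5: alpha = 0.05. fail to reject H0.

n_eff = 15, pos = 6, neg = 9, p = 0.607239, fail to reject H0.


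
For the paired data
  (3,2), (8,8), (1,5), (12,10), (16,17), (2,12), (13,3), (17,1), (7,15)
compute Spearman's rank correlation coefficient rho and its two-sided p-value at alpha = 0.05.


Step 1: Rank x and y separately (midranks; no ties here).
rank(x): 3->3, 8->5, 1->1, 12->6, 16->8, 2->2, 13->7, 17->9, 7->4
rank(y): 2->2, 8->5, 5->4, 10->6, 17->9, 12->7, 3->3, 1->1, 15->8
Step 2: d_i = R_x(i) - R_y(i); compute d_i^2.
  (3-2)^2=1, (5-5)^2=0, (1-4)^2=9, (6-6)^2=0, (8-9)^2=1, (2-7)^2=25, (7-3)^2=16, (9-1)^2=64, (4-8)^2=16
sum(d^2) = 132.
Step 3: rho = 1 - 6*132 / (9*(9^2 - 1)) = 1 - 792/720 = -0.100000.
Step 4: Under H0, t = rho * sqrt((n-2)/(1-rho^2)) = -0.2659 ~ t(7).
Step 5: Two-sided p-value from the t-distribution with 7 df = 0.797972.
Step 6: alpha = 0.05. fail to reject H0.

rho = -0.1000, p = 0.797972, fail to reject H0 at alpha = 0.05.


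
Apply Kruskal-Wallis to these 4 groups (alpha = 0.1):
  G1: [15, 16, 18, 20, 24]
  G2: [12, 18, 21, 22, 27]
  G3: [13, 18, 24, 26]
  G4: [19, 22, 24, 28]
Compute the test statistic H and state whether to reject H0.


Step 1: Combine all N = 18 observations and assign midranks.
sorted (value, group, rank): (12,G2,1), (13,G3,2), (15,G1,3), (16,G1,4), (18,G1,6), (18,G2,6), (18,G3,6), (19,G4,8), (20,G1,9), (21,G2,10), (22,G2,11.5), (22,G4,11.5), (24,G1,14), (24,G3,14), (24,G4,14), (26,G3,16), (27,G2,17), (28,G4,18)
Step 2: Sum ranks within each group.
R_1 = 36 (n_1 = 5)
R_2 = 45.5 (n_2 = 5)
R_3 = 38 (n_3 = 4)
R_4 = 51.5 (n_4 = 4)
Step 3: H = 12/(N(N+1)) * sum(R_i^2/n_i) - 3(N+1)
     = 12/(18*19) * (36^2/5 + 45.5^2/5 + 38^2/4 + 51.5^2/4) - 3*19
     = 0.035088 * 1697.31 - 57
     = 2.554825.
Step 4: Ties present; correction factor C = 1 - 54/(18^3 - 18) = 0.990712. Corrected H = 2.554825 / 0.990712 = 2.578776.
Step 5: Under H0, H ~ chi^2(3); p-value = 0.461223.
Step 6: alpha = 0.1. fail to reject H0.

H = 2.5788, df = 3, p = 0.461223, fail to reject H0.


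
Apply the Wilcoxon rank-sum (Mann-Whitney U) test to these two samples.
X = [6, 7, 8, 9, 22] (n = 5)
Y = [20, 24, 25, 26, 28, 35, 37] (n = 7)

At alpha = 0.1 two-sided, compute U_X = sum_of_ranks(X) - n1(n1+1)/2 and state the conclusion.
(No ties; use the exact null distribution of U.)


Step 1: Combine and sort all 12 observations; assign midranks.
sorted (value, group): (6,X), (7,X), (8,X), (9,X), (20,Y), (22,X), (24,Y), (25,Y), (26,Y), (28,Y), (35,Y), (37,Y)
ranks: 6->1, 7->2, 8->3, 9->4, 20->5, 22->6, 24->7, 25->8, 26->9, 28->10, 35->11, 37->12
Step 2: Rank sum for X: R1 = 1 + 2 + 3 + 4 + 6 = 16.
Step 3: U_X = R1 - n1(n1+1)/2 = 16 - 5*6/2 = 16 - 15 = 1.
       U_Y = n1*n2 - U_X = 35 - 1 = 34.
Step 4: No ties, so the exact null distribution of U (based on enumerating the C(12,5) = 792 equally likely rank assignments) gives the two-sided p-value.
Step 5: p-value = 0.005051; compare to alpha = 0.1. reject H0.

U_X = 1, p = 0.005051, reject H0 at alpha = 0.1.


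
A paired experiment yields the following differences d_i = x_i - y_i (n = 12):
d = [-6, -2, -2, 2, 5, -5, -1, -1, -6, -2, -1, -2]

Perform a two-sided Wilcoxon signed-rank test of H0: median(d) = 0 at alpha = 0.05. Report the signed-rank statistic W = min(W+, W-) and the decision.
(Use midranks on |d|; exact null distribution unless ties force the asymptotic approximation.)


Step 1: Drop any zero differences (none here) and take |d_i|.
|d| = [6, 2, 2, 2, 5, 5, 1, 1, 6, 2, 1, 2]
Step 2: Midrank |d_i| (ties get averaged ranks).
ranks: |6|->11.5, |2|->6, |2|->6, |2|->6, |5|->9.5, |5|->9.5, |1|->2, |1|->2, |6|->11.5, |2|->6, |1|->2, |2|->6
Step 3: Attach original signs; sum ranks with positive sign and with negative sign.
W+ = 6 + 9.5 = 15.5
W- = 11.5 + 6 + 6 + 9.5 + 2 + 2 + 11.5 + 6 + 2 + 6 = 62.5
(Check: W+ + W- = 78 should equal n(n+1)/2 = 78.)
Step 4: Test statistic W = min(W+, W-) = 15.5.
Step 5: Ties in |d|, so use the tie-corrected normal approximation.
        E[W] = n(n+1)/4 = 12*13/4 = 39.
        Tie groups: |d|=1 (t=3), |d|=2 (t=5), |d|=5 (t=2), |d|=6 (t=2); sum(t^3 - t) = 156.
        Var[W] = n(n+1)(2n+1)/24 - sum(t^3-t)/48 = 3900/24 - 156/48 = 159.25.
        z = (W - E[W]) / sqrt(Var[W]) = (15.5 - 39) / 12.6194 = -1.8622.
        Two-sided p = 2*Phi(z) = 0.062574.
Step 6: alpha = 0.05. fail to reject H0.

W+ = 15.5, W- = 62.5, W = min = 15.5, p = 0.062574, fail to reject H0.


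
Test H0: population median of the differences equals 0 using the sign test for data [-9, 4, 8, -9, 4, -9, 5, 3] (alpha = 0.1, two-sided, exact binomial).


Step 1: Discard zero differences. Original n = 8; n_eff = number of nonzero differences = 8.
Nonzero differences (with sign): -9, +4, +8, -9, +4, -9, +5, +3
Step 2: Count signs: positive = 5, negative = 3.
Step 3: Under H0: P(positive) = 0.5, so the number of positives S ~ Bin(8, 0.5).
Step 4: Two-sided exact p-value = sum of Bin(8,0.5) probabilities at or below the observed probability = 0.726562.
Step 5: alpha = 0.1. fail to reject H0.

n_eff = 8, pos = 5, neg = 3, p = 0.726562, fail to reject H0.


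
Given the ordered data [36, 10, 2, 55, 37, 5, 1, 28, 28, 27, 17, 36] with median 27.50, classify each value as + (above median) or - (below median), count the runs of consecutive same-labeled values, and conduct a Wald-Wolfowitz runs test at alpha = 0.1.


Step 1: Compute median = 27.50; label A = above, B = below.
Labels in order: ABBAABBAABBA  (n_A = 6, n_B = 6)
Step 2: Count runs R = 7.
Step 3: Under H0 (random ordering), E[R] = 2*n_A*n_B/(n_A+n_B) + 1 = 2*6*6/12 + 1 = 7.0000.
        Var[R] = 2*n_A*n_B*(2*n_A*n_B - n_A - n_B) / ((n_A+n_B)^2 * (n_A+n_B-1)) = 4320/1584 = 2.7273.
        SD[R] = 1.6514.
Step 4: R = E[R], so z = 0 with no continuity correction.
Step 5: Two-sided p-value via normal approximation = 2*(1 - Phi(|z|)) = 1.000000.
Step 6: alpha = 0.1. fail to reject H0.

R = 7, z = 0.0000, p = 1.000000, fail to reject H0.


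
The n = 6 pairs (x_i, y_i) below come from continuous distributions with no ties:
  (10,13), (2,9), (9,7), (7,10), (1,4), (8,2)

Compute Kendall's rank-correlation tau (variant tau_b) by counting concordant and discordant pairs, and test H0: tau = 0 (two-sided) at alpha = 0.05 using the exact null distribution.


Step 1: Enumerate the 15 unordered pairs (i,j) with i<j and classify each by sign(x_j-x_i) * sign(y_j-y_i).
  (1,2):dx=-8,dy=-4->C; (1,3):dx=-1,dy=-6->C; (1,4):dx=-3,dy=-3->C; (1,5):dx=-9,dy=-9->C
  (1,6):dx=-2,dy=-11->C; (2,3):dx=+7,dy=-2->D; (2,4):dx=+5,dy=+1->C; (2,5):dx=-1,dy=-5->C
  (2,6):dx=+6,dy=-7->D; (3,4):dx=-2,dy=+3->D; (3,5):dx=-8,dy=-3->C; (3,6):dx=-1,dy=-5->C
  (4,5):dx=-6,dy=-6->C; (4,6):dx=+1,dy=-8->D; (5,6):dx=+7,dy=-2->D
Step 2: C = 10, D = 5, total pairs = 15.
Step 3: tau = (C - D)/(n(n-1)/2) = (10 - 5)/15 = 0.333333.
Step 4: Exact two-sided p-value (enumerate n! = 720 permutations of y under H0): p = 0.469444.
Step 5: alpha = 0.05. fail to reject H0.

tau_b = 0.3333 (C=10, D=5), p = 0.469444, fail to reject H0.


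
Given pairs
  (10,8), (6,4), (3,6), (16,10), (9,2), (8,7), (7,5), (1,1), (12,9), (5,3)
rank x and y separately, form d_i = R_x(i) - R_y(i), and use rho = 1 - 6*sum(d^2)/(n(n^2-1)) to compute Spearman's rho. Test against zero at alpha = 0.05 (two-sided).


Step 1: Rank x and y separately (midranks; no ties here).
rank(x): 10->8, 6->4, 3->2, 16->10, 9->7, 8->6, 7->5, 1->1, 12->9, 5->3
rank(y): 8->8, 4->4, 6->6, 10->10, 2->2, 7->7, 5->5, 1->1, 9->9, 3->3
Step 2: d_i = R_x(i) - R_y(i); compute d_i^2.
  (8-8)^2=0, (4-4)^2=0, (2-6)^2=16, (10-10)^2=0, (7-2)^2=25, (6-7)^2=1, (5-5)^2=0, (1-1)^2=0, (9-9)^2=0, (3-3)^2=0
sum(d^2) = 42.
Step 3: rho = 1 - 6*42 / (10*(10^2 - 1)) = 1 - 252/990 = 0.745455.
Step 4: Under H0, t = rho * sqrt((n-2)/(1-rho^2)) = 3.1632 ~ t(8).
Step 5: Two-sided p-value from the t-distribution with 8 df = 0.013330.
Step 6: alpha = 0.05. reject H0.

rho = 0.7455, p = 0.013330, reject H0 at alpha = 0.05.


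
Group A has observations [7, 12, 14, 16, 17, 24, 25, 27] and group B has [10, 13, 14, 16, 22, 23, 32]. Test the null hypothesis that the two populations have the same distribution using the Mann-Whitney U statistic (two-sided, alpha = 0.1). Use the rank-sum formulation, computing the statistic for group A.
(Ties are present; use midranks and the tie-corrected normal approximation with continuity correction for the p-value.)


Step 1: Combine and sort all 15 observations; assign midranks.
sorted (value, group): (7,X), (10,Y), (12,X), (13,Y), (14,X), (14,Y), (16,X), (16,Y), (17,X), (22,Y), (23,Y), (24,X), (25,X), (27,X), (32,Y)
ranks: 7->1, 10->2, 12->3, 13->4, 14->5.5, 14->5.5, 16->7.5, 16->7.5, 17->9, 22->10, 23->11, 24->12, 25->13, 27->14, 32->15
Step 2: Rank sum for X: R1 = 1 + 3 + 5.5 + 7.5 + 9 + 12 + 13 + 14 = 65.
Step 3: U_X = R1 - n1(n1+1)/2 = 65 - 8*9/2 = 65 - 36 = 29.
       U_Y = n1*n2 - U_X = 56 - 29 = 27.
Step 4: Ties are present, so use the tie-corrected normal approximation (with continuity correction) for the p-value.
Step 5: p-value = 0.953775; compare to alpha = 0.1. fail to reject H0.

U_X = 29, p = 0.953775, fail to reject H0 at alpha = 0.1.


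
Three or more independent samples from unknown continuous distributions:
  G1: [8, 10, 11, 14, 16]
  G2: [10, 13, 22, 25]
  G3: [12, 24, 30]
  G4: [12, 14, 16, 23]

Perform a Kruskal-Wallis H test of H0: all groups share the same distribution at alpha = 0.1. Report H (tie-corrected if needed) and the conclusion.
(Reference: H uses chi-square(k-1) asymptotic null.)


Step 1: Combine all N = 16 observations and assign midranks.
sorted (value, group, rank): (8,G1,1), (10,G1,2.5), (10,G2,2.5), (11,G1,4), (12,G3,5.5), (12,G4,5.5), (13,G2,7), (14,G1,8.5), (14,G4,8.5), (16,G1,10.5), (16,G4,10.5), (22,G2,12), (23,G4,13), (24,G3,14), (25,G2,15), (30,G3,16)
Step 2: Sum ranks within each group.
R_1 = 26.5 (n_1 = 5)
R_2 = 36.5 (n_2 = 4)
R_3 = 35.5 (n_3 = 3)
R_4 = 37.5 (n_4 = 4)
Step 3: H = 12/(N(N+1)) * sum(R_i^2/n_i) - 3(N+1)
     = 12/(16*17) * (26.5^2/5 + 36.5^2/4 + 35.5^2/3 + 37.5^2/4) - 3*17
     = 0.044118 * 1245.16 - 51
     = 3.933456.
Step 4: Ties present; correction factor C = 1 - 24/(16^3 - 16) = 0.994118. Corrected H = 3.933456 / 0.994118 = 3.956731.
Step 5: Under H0, H ~ chi^2(3); p-value = 0.266174.
Step 6: alpha = 0.1. fail to reject H0.

H = 3.9567, df = 3, p = 0.266174, fail to reject H0.


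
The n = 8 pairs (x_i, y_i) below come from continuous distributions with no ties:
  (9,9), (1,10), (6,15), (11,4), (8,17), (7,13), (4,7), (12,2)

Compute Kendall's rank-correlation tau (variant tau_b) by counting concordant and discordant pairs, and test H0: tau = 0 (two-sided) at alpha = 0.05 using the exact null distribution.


Step 1: Enumerate the 28 unordered pairs (i,j) with i<j and classify each by sign(x_j-x_i) * sign(y_j-y_i).
  (1,2):dx=-8,dy=+1->D; (1,3):dx=-3,dy=+6->D; (1,4):dx=+2,dy=-5->D; (1,5):dx=-1,dy=+8->D
  (1,6):dx=-2,dy=+4->D; (1,7):dx=-5,dy=-2->C; (1,8):dx=+3,dy=-7->D; (2,3):dx=+5,dy=+5->C
  (2,4):dx=+10,dy=-6->D; (2,5):dx=+7,dy=+7->C; (2,6):dx=+6,dy=+3->C; (2,7):dx=+3,dy=-3->D
  (2,8):dx=+11,dy=-8->D; (3,4):dx=+5,dy=-11->D; (3,5):dx=+2,dy=+2->C; (3,6):dx=+1,dy=-2->D
  (3,7):dx=-2,dy=-8->C; (3,8):dx=+6,dy=-13->D; (4,5):dx=-3,dy=+13->D; (4,6):dx=-4,dy=+9->D
  (4,7):dx=-7,dy=+3->D; (4,8):dx=+1,dy=-2->D; (5,6):dx=-1,dy=-4->C; (5,7):dx=-4,dy=-10->C
  (5,8):dx=+4,dy=-15->D; (6,7):dx=-3,dy=-6->C; (6,8):dx=+5,dy=-11->D; (7,8):dx=+8,dy=-5->D
Step 2: C = 9, D = 19, total pairs = 28.
Step 3: tau = (C - D)/(n(n-1)/2) = (9 - 19)/28 = -0.357143.
Step 4: Exact two-sided p-value (enumerate n! = 40320 permutations of y under H0): p = 0.275099.
Step 5: alpha = 0.05. fail to reject H0.

tau_b = -0.3571 (C=9, D=19), p = 0.275099, fail to reject H0.


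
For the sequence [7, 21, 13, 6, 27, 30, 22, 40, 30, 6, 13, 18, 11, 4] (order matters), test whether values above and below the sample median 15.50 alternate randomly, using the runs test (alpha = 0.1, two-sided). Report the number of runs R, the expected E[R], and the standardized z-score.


Step 1: Compute median = 15.50; label A = above, B = below.
Labels in order: BABBAAAAABBABB  (n_A = 7, n_B = 7)
Step 2: Count runs R = 7.
Step 3: Under H0 (random ordering), E[R] = 2*n_A*n_B/(n_A+n_B) + 1 = 2*7*7/14 + 1 = 8.0000.
        Var[R] = 2*n_A*n_B*(2*n_A*n_B - n_A - n_B) / ((n_A+n_B)^2 * (n_A+n_B-1)) = 8232/2548 = 3.2308.
        SD[R] = 1.7974.
Step 4: Continuity-corrected z = (R + 0.5 - E[R]) / SD[R] = (7 + 0.5 - 8.0000) / 1.7974 = -0.2782.
Step 5: Two-sided p-value via normal approximation = 2*(1 - Phi(|z|)) = 0.780879.
Step 6: alpha = 0.1. fail to reject H0.

R = 7, z = -0.2782, p = 0.780879, fail to reject H0.


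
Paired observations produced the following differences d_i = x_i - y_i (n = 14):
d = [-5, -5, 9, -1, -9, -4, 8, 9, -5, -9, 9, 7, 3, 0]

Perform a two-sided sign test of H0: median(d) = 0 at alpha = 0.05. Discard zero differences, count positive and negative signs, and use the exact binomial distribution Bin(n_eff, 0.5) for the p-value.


Step 1: Discard zero differences. Original n = 14; n_eff = number of nonzero differences = 13.
Nonzero differences (with sign): -5, -5, +9, -1, -9, -4, +8, +9, -5, -9, +9, +7, +3
Step 2: Count signs: positive = 6, negative = 7.
Step 3: Under H0: P(positive) = 0.5, so the number of positives S ~ Bin(13, 0.5).
Step 4: Two-sided exact p-value = sum of Bin(13,0.5) probabilities at or below the observed probability = 1.000000.
Step 5: alpha = 0.05. fail to reject H0.

n_eff = 13, pos = 6, neg = 7, p = 1.000000, fail to reject H0.


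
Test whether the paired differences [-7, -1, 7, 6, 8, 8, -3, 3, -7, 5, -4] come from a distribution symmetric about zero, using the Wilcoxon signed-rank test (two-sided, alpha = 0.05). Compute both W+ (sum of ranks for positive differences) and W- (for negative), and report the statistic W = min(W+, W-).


Step 1: Drop any zero differences (none here) and take |d_i|.
|d| = [7, 1, 7, 6, 8, 8, 3, 3, 7, 5, 4]
Step 2: Midrank |d_i| (ties get averaged ranks).
ranks: |7|->8, |1|->1, |7|->8, |6|->6, |8|->10.5, |8|->10.5, |3|->2.5, |3|->2.5, |7|->8, |5|->5, |4|->4
Step 3: Attach original signs; sum ranks with positive sign and with negative sign.
W+ = 8 + 6 + 10.5 + 10.5 + 2.5 + 5 = 42.5
W- = 8 + 1 + 2.5 + 8 + 4 = 23.5
(Check: W+ + W- = 66 should equal n(n+1)/2 = 66.)
Step 4: Test statistic W = min(W+, W-) = 23.5.
Step 5: Ties in |d|, so use the tie-corrected normal approximation.
        E[W] = n(n+1)/4 = 11*12/4 = 33.
        Tie groups: |d|=3 (t=2), |d|=7 (t=3), |d|=8 (t=2); sum(t^3 - t) = 36.
        Var[W] = n(n+1)(2n+1)/24 - sum(t^3-t)/48 = 3036/24 - 36/48 = 125.75.
        z = (W - E[W]) / sqrt(Var[W]) = (23.5 - 33) / 11.2138 = -0.8472.
        Two-sided p = 2*Phi(z) = 0.396901.
Step 6: alpha = 0.05. fail to reject H0.

W+ = 42.5, W- = 23.5, W = min = 23.5, p = 0.396901, fail to reject H0.


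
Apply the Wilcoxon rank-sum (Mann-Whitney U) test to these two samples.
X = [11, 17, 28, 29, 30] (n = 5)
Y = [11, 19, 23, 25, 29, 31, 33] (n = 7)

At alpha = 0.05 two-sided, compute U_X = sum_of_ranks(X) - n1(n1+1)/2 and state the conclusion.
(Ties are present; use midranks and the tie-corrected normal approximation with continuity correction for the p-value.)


Step 1: Combine and sort all 12 observations; assign midranks.
sorted (value, group): (11,X), (11,Y), (17,X), (19,Y), (23,Y), (25,Y), (28,X), (29,X), (29,Y), (30,X), (31,Y), (33,Y)
ranks: 11->1.5, 11->1.5, 17->3, 19->4, 23->5, 25->6, 28->7, 29->8.5, 29->8.5, 30->10, 31->11, 33->12
Step 2: Rank sum for X: R1 = 1.5 + 3 + 7 + 8.5 + 10 = 30.
Step 3: U_X = R1 - n1(n1+1)/2 = 30 - 5*6/2 = 30 - 15 = 15.
       U_Y = n1*n2 - U_X = 35 - 15 = 20.
Step 4: Ties are present, so use the tie-corrected normal approximation (with continuity correction) for the p-value.
Step 5: p-value = 0.744469; compare to alpha = 0.05. fail to reject H0.

U_X = 15, p = 0.744469, fail to reject H0 at alpha = 0.05.


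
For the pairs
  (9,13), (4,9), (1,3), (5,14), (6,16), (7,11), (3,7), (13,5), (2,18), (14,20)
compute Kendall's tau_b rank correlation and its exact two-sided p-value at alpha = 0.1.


Step 1: Enumerate the 45 unordered pairs (i,j) with i<j and classify each by sign(x_j-x_i) * sign(y_j-y_i).
  (1,2):dx=-5,dy=-4->C; (1,3):dx=-8,dy=-10->C; (1,4):dx=-4,dy=+1->D; (1,5):dx=-3,dy=+3->D
  (1,6):dx=-2,dy=-2->C; (1,7):dx=-6,dy=-6->C; (1,8):dx=+4,dy=-8->D; (1,9):dx=-7,dy=+5->D
  (1,10):dx=+5,dy=+7->C; (2,3):dx=-3,dy=-6->C; (2,4):dx=+1,dy=+5->C; (2,5):dx=+2,dy=+7->C
  (2,6):dx=+3,dy=+2->C; (2,7):dx=-1,dy=-2->C; (2,8):dx=+9,dy=-4->D; (2,9):dx=-2,dy=+9->D
  (2,10):dx=+10,dy=+11->C; (3,4):dx=+4,dy=+11->C; (3,5):dx=+5,dy=+13->C; (3,6):dx=+6,dy=+8->C
  (3,7):dx=+2,dy=+4->C; (3,8):dx=+12,dy=+2->C; (3,9):dx=+1,dy=+15->C; (3,10):dx=+13,dy=+17->C
  (4,5):dx=+1,dy=+2->C; (4,6):dx=+2,dy=-3->D; (4,7):dx=-2,dy=-7->C; (4,8):dx=+8,dy=-9->D
  (4,9):dx=-3,dy=+4->D; (4,10):dx=+9,dy=+6->C; (5,6):dx=+1,dy=-5->D; (5,7):dx=-3,dy=-9->C
  (5,8):dx=+7,dy=-11->D; (5,9):dx=-4,dy=+2->D; (5,10):dx=+8,dy=+4->C; (6,7):dx=-4,dy=-4->C
  (6,8):dx=+6,dy=-6->D; (6,9):dx=-5,dy=+7->D; (6,10):dx=+7,dy=+9->C; (7,8):dx=+10,dy=-2->D
  (7,9):dx=-1,dy=+11->D; (7,10):dx=+11,dy=+13->C; (8,9):dx=-11,dy=+13->D; (8,10):dx=+1,dy=+15->C
  (9,10):dx=+12,dy=+2->C
Step 2: C = 28, D = 17, total pairs = 45.
Step 3: tau = (C - D)/(n(n-1)/2) = (28 - 17)/45 = 0.244444.
Step 4: Exact two-sided p-value (enumerate n! = 3628800 permutations of y under H0): p = 0.380720.
Step 5: alpha = 0.1. fail to reject H0.

tau_b = 0.2444 (C=28, D=17), p = 0.380720, fail to reject H0.


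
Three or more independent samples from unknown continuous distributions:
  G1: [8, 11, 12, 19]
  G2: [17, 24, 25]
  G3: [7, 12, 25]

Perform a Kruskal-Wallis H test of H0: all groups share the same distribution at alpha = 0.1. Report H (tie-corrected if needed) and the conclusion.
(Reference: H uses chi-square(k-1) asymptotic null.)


Step 1: Combine all N = 10 observations and assign midranks.
sorted (value, group, rank): (7,G3,1), (8,G1,2), (11,G1,3), (12,G1,4.5), (12,G3,4.5), (17,G2,6), (19,G1,7), (24,G2,8), (25,G2,9.5), (25,G3,9.5)
Step 2: Sum ranks within each group.
R_1 = 16.5 (n_1 = 4)
R_2 = 23.5 (n_2 = 3)
R_3 = 15 (n_3 = 3)
Step 3: H = 12/(N(N+1)) * sum(R_i^2/n_i) - 3(N+1)
     = 12/(10*11) * (16.5^2/4 + 23.5^2/3 + 15^2/3) - 3*11
     = 0.109091 * 327.146 - 33
     = 2.688636.
Step 4: Ties present; correction factor C = 1 - 12/(10^3 - 10) = 0.987879. Corrected H = 2.688636 / 0.987879 = 2.721626.
Step 5: Under H0, H ~ chi^2(2); p-value = 0.256452.
Step 6: alpha = 0.1. fail to reject H0.

H = 2.7216, df = 2, p = 0.256452, fail to reject H0.


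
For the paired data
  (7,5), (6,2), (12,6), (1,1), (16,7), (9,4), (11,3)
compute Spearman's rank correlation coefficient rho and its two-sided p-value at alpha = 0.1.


Step 1: Rank x and y separately (midranks; no ties here).
rank(x): 7->3, 6->2, 12->6, 1->1, 16->7, 9->4, 11->5
rank(y): 5->5, 2->2, 6->6, 1->1, 7->7, 4->4, 3->3
Step 2: d_i = R_x(i) - R_y(i); compute d_i^2.
  (3-5)^2=4, (2-2)^2=0, (6-6)^2=0, (1-1)^2=0, (7-7)^2=0, (4-4)^2=0, (5-3)^2=4
sum(d^2) = 8.
Step 3: rho = 1 - 6*8 / (7*(7^2 - 1)) = 1 - 48/336 = 0.857143.
Step 4: Under H0, t = rho * sqrt((n-2)/(1-rho^2)) = 3.7210 ~ t(5).
Step 5: Two-sided p-value from the t-distribution with 5 df = 0.013697.
Step 6: alpha = 0.1. reject H0.

rho = 0.8571, p = 0.013697, reject H0 at alpha = 0.1.


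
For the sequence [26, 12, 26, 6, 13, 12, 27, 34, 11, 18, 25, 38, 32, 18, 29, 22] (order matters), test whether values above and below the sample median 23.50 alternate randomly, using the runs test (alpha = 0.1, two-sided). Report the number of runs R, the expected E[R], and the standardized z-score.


Step 1: Compute median = 23.50; label A = above, B = below.
Labels in order: ABABBBAABBAAABAB  (n_A = 8, n_B = 8)
Step 2: Count runs R = 10.
Step 3: Under H0 (random ordering), E[R] = 2*n_A*n_B/(n_A+n_B) + 1 = 2*8*8/16 + 1 = 9.0000.
        Var[R] = 2*n_A*n_B*(2*n_A*n_B - n_A - n_B) / ((n_A+n_B)^2 * (n_A+n_B-1)) = 14336/3840 = 3.7333.
        SD[R] = 1.9322.
Step 4: Continuity-corrected z = (R - 0.5 - E[R]) / SD[R] = (10 - 0.5 - 9.0000) / 1.9322 = 0.2588.
Step 5: Two-sided p-value via normal approximation = 2*(1 - Phi(|z|)) = 0.795809.
Step 6: alpha = 0.1. fail to reject H0.

R = 10, z = 0.2588, p = 0.795809, fail to reject H0.


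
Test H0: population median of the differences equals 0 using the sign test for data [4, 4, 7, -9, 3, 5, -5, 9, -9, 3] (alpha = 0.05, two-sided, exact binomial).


Step 1: Discard zero differences. Original n = 10; n_eff = number of nonzero differences = 10.
Nonzero differences (with sign): +4, +4, +7, -9, +3, +5, -5, +9, -9, +3
Step 2: Count signs: positive = 7, negative = 3.
Step 3: Under H0: P(positive) = 0.5, so the number of positives S ~ Bin(10, 0.5).
Step 4: Two-sided exact p-value = sum of Bin(10,0.5) probabilities at or below the observed probability = 0.343750.
Step 5: alpha = 0.05. fail to reject H0.

n_eff = 10, pos = 7, neg = 3, p = 0.343750, fail to reject H0.


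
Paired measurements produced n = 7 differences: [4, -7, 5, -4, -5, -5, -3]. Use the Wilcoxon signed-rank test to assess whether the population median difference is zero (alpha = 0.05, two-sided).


Step 1: Drop any zero differences (none here) and take |d_i|.
|d| = [4, 7, 5, 4, 5, 5, 3]
Step 2: Midrank |d_i| (ties get averaged ranks).
ranks: |4|->2.5, |7|->7, |5|->5, |4|->2.5, |5|->5, |5|->5, |3|->1
Step 3: Attach original signs; sum ranks with positive sign and with negative sign.
W+ = 2.5 + 5 = 7.5
W- = 7 + 2.5 + 5 + 5 + 1 = 20.5
(Check: W+ + W- = 28 should equal n(n+1)/2 = 28.)
Step 4: Test statistic W = min(W+, W-) = 7.5.
Step 5: Ties in |d|, so use the tie-corrected normal approximation.
        E[W] = n(n+1)/4 = 7*8/4 = 14.
        Tie groups: |d|=4 (t=2), |d|=5 (t=3); sum(t^3 - t) = 30.
        Var[W] = n(n+1)(2n+1)/24 - sum(t^3-t)/48 = 840/24 - 30/48 = 34.375.
        z = (W - E[W]) / sqrt(Var[W]) = (7.5 - 14) / 5.8630 = -1.1086.
        Two-sided p = 2*Phi(z) = 0.267584.
Step 6: alpha = 0.05. fail to reject H0.

W+ = 7.5, W- = 20.5, W = min = 7.5, p = 0.267584, fail to reject H0.


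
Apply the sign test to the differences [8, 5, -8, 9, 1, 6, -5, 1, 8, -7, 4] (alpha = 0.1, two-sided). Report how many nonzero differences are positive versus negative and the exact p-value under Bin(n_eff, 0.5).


Step 1: Discard zero differences. Original n = 11; n_eff = number of nonzero differences = 11.
Nonzero differences (with sign): +8, +5, -8, +9, +1, +6, -5, +1, +8, -7, +4
Step 2: Count signs: positive = 8, negative = 3.
Step 3: Under H0: P(positive) = 0.5, so the number of positives S ~ Bin(11, 0.5).
Step 4: Two-sided exact p-value = sum of Bin(11,0.5) probabilities at or below the observed probability = 0.226562.
Step 5: alpha = 0.1. fail to reject H0.

n_eff = 11, pos = 8, neg = 3, p = 0.226562, fail to reject H0.


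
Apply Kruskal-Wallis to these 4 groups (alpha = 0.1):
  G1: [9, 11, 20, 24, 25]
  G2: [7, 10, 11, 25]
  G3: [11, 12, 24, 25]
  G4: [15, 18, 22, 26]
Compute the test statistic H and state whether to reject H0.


Step 1: Combine all N = 17 observations and assign midranks.
sorted (value, group, rank): (7,G2,1), (9,G1,2), (10,G2,3), (11,G1,5), (11,G2,5), (11,G3,5), (12,G3,7), (15,G4,8), (18,G4,9), (20,G1,10), (22,G4,11), (24,G1,12.5), (24,G3,12.5), (25,G1,15), (25,G2,15), (25,G3,15), (26,G4,17)
Step 2: Sum ranks within each group.
R_1 = 44.5 (n_1 = 5)
R_2 = 24 (n_2 = 4)
R_3 = 39.5 (n_3 = 4)
R_4 = 45 (n_4 = 4)
Step 3: H = 12/(N(N+1)) * sum(R_i^2/n_i) - 3(N+1)
     = 12/(17*18) * (44.5^2/5 + 24^2/4 + 39.5^2/4 + 45^2/4) - 3*18
     = 0.039216 * 1436.36 - 54
     = 2.327941.
Step 4: Ties present; correction factor C = 1 - 54/(17^3 - 17) = 0.988971. Corrected H = 2.327941 / 0.988971 = 2.353903.
Step 5: Under H0, H ~ chi^2(3); p-value = 0.502273.
Step 6: alpha = 0.1. fail to reject H0.

H = 2.3539, df = 3, p = 0.502273, fail to reject H0.


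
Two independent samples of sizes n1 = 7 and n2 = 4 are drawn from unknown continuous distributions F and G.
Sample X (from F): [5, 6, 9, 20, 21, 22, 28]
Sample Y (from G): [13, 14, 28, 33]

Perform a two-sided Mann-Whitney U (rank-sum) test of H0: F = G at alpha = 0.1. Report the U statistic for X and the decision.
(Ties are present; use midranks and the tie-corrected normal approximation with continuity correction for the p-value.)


Step 1: Combine and sort all 11 observations; assign midranks.
sorted (value, group): (5,X), (6,X), (9,X), (13,Y), (14,Y), (20,X), (21,X), (22,X), (28,X), (28,Y), (33,Y)
ranks: 5->1, 6->2, 9->3, 13->4, 14->5, 20->6, 21->7, 22->8, 28->9.5, 28->9.5, 33->11
Step 2: Rank sum for X: R1 = 1 + 2 + 3 + 6 + 7 + 8 + 9.5 = 36.5.
Step 3: U_X = R1 - n1(n1+1)/2 = 36.5 - 7*8/2 = 36.5 - 28 = 8.5.
       U_Y = n1*n2 - U_X = 28 - 8.5 = 19.5.
Step 4: Ties are present, so use the tie-corrected normal approximation (with continuity correction) for the p-value.
Step 5: p-value = 0.343605; compare to alpha = 0.1. fail to reject H0.

U_X = 8.5, p = 0.343605, fail to reject H0 at alpha = 0.1.


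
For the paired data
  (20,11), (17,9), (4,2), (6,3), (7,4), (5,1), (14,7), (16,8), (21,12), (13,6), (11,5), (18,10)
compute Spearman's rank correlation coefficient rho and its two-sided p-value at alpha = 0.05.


Step 1: Rank x and y separately (midranks; no ties here).
rank(x): 20->11, 17->9, 4->1, 6->3, 7->4, 5->2, 14->7, 16->8, 21->12, 13->6, 11->5, 18->10
rank(y): 11->11, 9->9, 2->2, 3->3, 4->4, 1->1, 7->7, 8->8, 12->12, 6->6, 5->5, 10->10
Step 2: d_i = R_x(i) - R_y(i); compute d_i^2.
  (11-11)^2=0, (9-9)^2=0, (1-2)^2=1, (3-3)^2=0, (4-4)^2=0, (2-1)^2=1, (7-7)^2=0, (8-8)^2=0, (12-12)^2=0, (6-6)^2=0, (5-5)^2=0, (10-10)^2=0
sum(d^2) = 2.
Step 3: rho = 1 - 6*2 / (12*(12^2 - 1)) = 1 - 12/1716 = 0.993007.
Step 4: Under H0, t = rho * sqrt((n-2)/(1-rho^2)) = 26.5990 ~ t(10).
Step 5: Two-sided p-value from the t-distribution with 10 df = 0.000000.
Step 6: alpha = 0.05. reject H0.

rho = 0.9930, p = 0.000000, reject H0 at alpha = 0.05.


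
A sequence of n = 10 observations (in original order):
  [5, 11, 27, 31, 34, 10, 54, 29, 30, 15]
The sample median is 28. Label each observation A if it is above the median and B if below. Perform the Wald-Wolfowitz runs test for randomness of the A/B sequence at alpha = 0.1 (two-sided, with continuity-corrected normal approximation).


Step 1: Compute median = 28; label A = above, B = below.
Labels in order: BBBAABAAAB  (n_A = 5, n_B = 5)
Step 2: Count runs R = 5.
Step 3: Under H0 (random ordering), E[R] = 2*n_A*n_B/(n_A+n_B) + 1 = 2*5*5/10 + 1 = 6.0000.
        Var[R] = 2*n_A*n_B*(2*n_A*n_B - n_A - n_B) / ((n_A+n_B)^2 * (n_A+n_B-1)) = 2000/900 = 2.2222.
        SD[R] = 1.4907.
Step 4: Continuity-corrected z = (R + 0.5 - E[R]) / SD[R] = (5 + 0.5 - 6.0000) / 1.4907 = -0.3354.
Step 5: Two-sided p-value via normal approximation = 2*(1 - Phi(|z|)) = 0.737316.
Step 6: alpha = 0.1. fail to reject H0.

R = 5, z = -0.3354, p = 0.737316, fail to reject H0.
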